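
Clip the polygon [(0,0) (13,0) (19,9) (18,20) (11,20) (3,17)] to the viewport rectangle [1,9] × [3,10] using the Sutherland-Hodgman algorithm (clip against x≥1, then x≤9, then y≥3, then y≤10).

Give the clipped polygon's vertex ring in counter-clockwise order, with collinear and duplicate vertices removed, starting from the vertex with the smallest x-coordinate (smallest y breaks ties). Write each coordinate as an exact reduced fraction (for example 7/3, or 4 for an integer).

Clipped polygon: [(1,3) (9,3) (9,10) (30/17,10) (1,17/3)]

1. After x ≥ 1: [(1,17/3) (1,0) (13,0) (19,9) (18,20) (11,20) (3,17)]
2. After x ≤ 9: [(1,17/3) (1,0) (9,0) (9,77/4) (3,17)]
3. After y ≥ 3: [(1,17/3) (1,3) (9,3) (9,77/4) (3,17)]
4. After y ≤ 10: [(30/17,10) (1,17/3) (1,3) (9,3) (9,10)]
5. Canonical ring: [(1,3) (9,3) (9,10) (30/17,10) (1,17/3)]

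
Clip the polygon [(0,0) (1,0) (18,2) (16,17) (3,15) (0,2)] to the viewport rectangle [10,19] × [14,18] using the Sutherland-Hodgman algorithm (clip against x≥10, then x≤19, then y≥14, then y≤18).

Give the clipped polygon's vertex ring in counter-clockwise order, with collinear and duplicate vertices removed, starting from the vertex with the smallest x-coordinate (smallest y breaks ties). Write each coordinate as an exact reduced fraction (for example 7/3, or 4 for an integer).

Clipped polygon: [(10,14) (82/5,14) (16,17) (10,209/13)]

1. After x ≥ 10: [(10,18/17) (18,2) (16,17) (10,209/13)]
2. After x ≤ 19: [(10,18/17) (18,2) (16,17) (10,209/13)]
3. After y ≥ 14: [(10,14) (82/5,14) (16,17) (10,209/13)]
4. After y ≤ 18: [(10,14) (82/5,14) (16,17) (10,209/13)]
5. Canonical ring: [(10,14) (82/5,14) (16,17) (10,209/13)]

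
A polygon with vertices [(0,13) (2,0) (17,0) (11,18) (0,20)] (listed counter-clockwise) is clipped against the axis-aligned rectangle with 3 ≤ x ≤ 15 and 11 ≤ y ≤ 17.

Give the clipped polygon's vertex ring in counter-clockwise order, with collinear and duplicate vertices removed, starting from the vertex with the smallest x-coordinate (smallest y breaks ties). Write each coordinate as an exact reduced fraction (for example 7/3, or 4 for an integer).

1. After x ≥ 3: [(3,0) (17,0) (11,18) (3,214/11)]
2. After x ≤ 15: [(3,0) (15,0) (15,6) (11,18) (3,214/11)]
3. After y ≥ 11: [(3,11) (40/3,11) (11,18) (3,214/11)]
4. After y ≤ 17: [(3,17) (3,11) (40/3,11) (34/3,17)]
5. Canonical ring: [(3,11) (40/3,11) (34/3,17) (3,17)]

Clipped polygon: [(3,11) (40/3,11) (34/3,17) (3,17)]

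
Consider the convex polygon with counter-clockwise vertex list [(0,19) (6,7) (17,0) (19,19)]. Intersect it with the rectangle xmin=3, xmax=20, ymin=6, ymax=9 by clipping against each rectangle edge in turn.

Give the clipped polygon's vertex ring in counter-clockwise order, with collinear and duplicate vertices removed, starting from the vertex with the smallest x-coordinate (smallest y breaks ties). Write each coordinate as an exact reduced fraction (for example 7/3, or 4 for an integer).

Clipped polygon: [(5,9) (6,7) (53/7,6) (335/19,6) (341/19,9)]

1. After x ≥ 3: [(3,19) (3,13) (6,7) (17,0) (19,19)]
2. After x ≤ 20: [(3,19) (3,13) (6,7) (17,0) (19,19)]
3. After y ≥ 6: [(3,19) (3,13) (6,7) (53/7,6) (335/19,6) (19,19)]
4. After y ≤ 9: [(5,9) (6,7) (53/7,6) (335/19,6) (341/19,9)]
5. Canonical ring: [(5,9) (6,7) (53/7,6) (335/19,6) (341/19,9)]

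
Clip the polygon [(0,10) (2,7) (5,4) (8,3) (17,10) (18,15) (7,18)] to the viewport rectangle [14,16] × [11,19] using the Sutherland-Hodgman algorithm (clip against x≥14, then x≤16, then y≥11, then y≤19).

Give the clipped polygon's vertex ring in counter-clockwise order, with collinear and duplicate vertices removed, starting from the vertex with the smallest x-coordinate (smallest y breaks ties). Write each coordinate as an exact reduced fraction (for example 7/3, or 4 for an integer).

1. After x ≥ 14: [(14,23/3) (17,10) (18,15) (14,177/11)]
2. After x ≤ 16: [(14,23/3) (16,83/9) (16,171/11) (14,177/11)]
3. After y ≥ 11: [(14,11) (16,11) (16,171/11) (14,177/11)]
4. After y ≤ 19: [(14,11) (16,11) (16,171/11) (14,177/11)]
5. Canonical ring: [(14,11) (16,11) (16,171/11) (14,177/11)]

Clipped polygon: [(14,11) (16,11) (16,171/11) (14,177/11)]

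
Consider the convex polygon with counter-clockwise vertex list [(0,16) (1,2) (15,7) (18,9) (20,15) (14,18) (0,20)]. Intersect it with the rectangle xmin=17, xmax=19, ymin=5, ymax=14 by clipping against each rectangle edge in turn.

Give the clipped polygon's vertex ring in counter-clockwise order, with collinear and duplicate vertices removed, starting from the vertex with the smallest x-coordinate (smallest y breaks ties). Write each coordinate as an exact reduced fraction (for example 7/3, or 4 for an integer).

1. After x ≥ 17: [(17,25/3) (18,9) (20,15) (17,33/2)]
2. After x ≤ 19: [(17,25/3) (18,9) (19,12) (19,31/2) (17,33/2)]
3. After y ≥ 5: [(17,25/3) (18,9) (19,12) (19,31/2) (17,33/2)]
4. After y ≤ 14: [(17,14) (17,25/3) (18,9) (19,12) (19,14)]
5. Canonical ring: [(17,25/3) (18,9) (19,12) (19,14) (17,14)]

Clipped polygon: [(17,25/3) (18,9) (19,12) (19,14) (17,14)]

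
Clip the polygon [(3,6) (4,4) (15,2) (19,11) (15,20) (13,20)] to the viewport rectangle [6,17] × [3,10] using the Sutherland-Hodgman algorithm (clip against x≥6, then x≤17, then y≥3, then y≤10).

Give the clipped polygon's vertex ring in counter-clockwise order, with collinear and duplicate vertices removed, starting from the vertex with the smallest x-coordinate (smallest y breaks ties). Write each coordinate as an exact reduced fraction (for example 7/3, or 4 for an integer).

Clipped polygon: [(6,40/11) (19/2,3) (139/9,3) (17,13/2) (17,10) (6,10)]

1. After x ≥ 6: [(6,51/5) (6,40/11) (15,2) (19,11) (15,20) (13,20)]
2. After x ≤ 17: [(6,51/5) (6,40/11) (15,2) (17,13/2) (17,31/2) (15,20) (13,20)]
3. After y ≥ 3: [(6,51/5) (6,40/11) (19/2,3) (139/9,3) (17,13/2) (17,31/2) (15,20) (13,20)]
4. After y ≤ 10: [(6,10) (6,40/11) (19/2,3) (139/9,3) (17,13/2) (17,10)]
5. Canonical ring: [(6,40/11) (19/2,3) (139/9,3) (17,13/2) (17,10) (6,10)]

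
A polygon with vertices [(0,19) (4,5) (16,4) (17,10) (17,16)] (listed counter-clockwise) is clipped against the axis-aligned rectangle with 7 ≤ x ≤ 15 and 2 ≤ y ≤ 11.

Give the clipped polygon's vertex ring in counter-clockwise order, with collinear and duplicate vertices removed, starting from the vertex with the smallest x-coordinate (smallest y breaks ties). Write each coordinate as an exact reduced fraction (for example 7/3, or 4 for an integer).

Clipped polygon: [(7,19/4) (15,49/12) (15,11) (7,11)]

1. After x ≥ 7: [(7,302/17) (7,19/4) (16,4) (17,10) (17,16)]
2. After x ≤ 15: [(15,278/17) (7,302/17) (7,19/4) (15,49/12)]
3. After y ≥ 2: [(15,278/17) (7,302/17) (7,19/4) (15,49/12)]
4. After y ≤ 11: [(15,11) (7,11) (7,19/4) (15,49/12)]
5. Canonical ring: [(7,19/4) (15,49/12) (15,11) (7,11)]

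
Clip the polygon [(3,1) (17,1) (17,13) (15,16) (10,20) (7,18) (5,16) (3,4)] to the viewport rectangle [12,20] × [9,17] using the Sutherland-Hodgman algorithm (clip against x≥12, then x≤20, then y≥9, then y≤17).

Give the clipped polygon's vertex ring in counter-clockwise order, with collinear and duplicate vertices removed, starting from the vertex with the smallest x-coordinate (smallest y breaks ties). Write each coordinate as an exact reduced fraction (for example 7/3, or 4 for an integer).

1. After x ≥ 12: [(12,1) (17,1) (17,13) (15,16) (12,92/5)]
2. After x ≤ 20: [(12,1) (17,1) (17,13) (15,16) (12,92/5)]
3. After y ≥ 9: [(12,9) (17,9) (17,13) (15,16) (12,92/5)]
4. After y ≤ 17: [(12,17) (12,9) (17,9) (17,13) (15,16) (55/4,17)]
5. Canonical ring: [(12,9) (17,9) (17,13) (15,16) (55/4,17) (12,17)]

Clipped polygon: [(12,9) (17,9) (17,13) (15,16) (55/4,17) (12,17)]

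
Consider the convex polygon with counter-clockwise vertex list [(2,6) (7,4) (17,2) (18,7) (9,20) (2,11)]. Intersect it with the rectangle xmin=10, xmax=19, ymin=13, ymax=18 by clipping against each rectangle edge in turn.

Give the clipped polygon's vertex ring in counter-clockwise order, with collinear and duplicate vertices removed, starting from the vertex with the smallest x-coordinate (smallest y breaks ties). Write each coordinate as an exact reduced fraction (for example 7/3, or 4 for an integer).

Clipped polygon: [(10,13) (180/13,13) (135/13,18) (10,18)]

1. After x ≥ 10: [(10,17/5) (17,2) (18,7) (10,167/9)]
2. After x ≤ 19: [(10,17/5) (17,2) (18,7) (10,167/9)]
3. After y ≥ 13: [(10,13) (180/13,13) (10,167/9)]
4. After y ≤ 18: [(10,18) (10,13) (180/13,13) (135/13,18)]
5. Canonical ring: [(10,13) (180/13,13) (135/13,18) (10,18)]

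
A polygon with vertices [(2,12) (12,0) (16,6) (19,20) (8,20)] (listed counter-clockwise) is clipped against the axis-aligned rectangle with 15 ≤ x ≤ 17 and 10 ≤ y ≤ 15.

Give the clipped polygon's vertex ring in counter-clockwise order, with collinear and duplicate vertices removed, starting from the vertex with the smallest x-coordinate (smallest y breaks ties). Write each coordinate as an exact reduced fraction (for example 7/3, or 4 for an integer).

Clipped polygon: [(15,10) (118/7,10) (17,32/3) (17,15) (15,15)]

1. After x ≥ 15: [(15,9/2) (16,6) (19,20) (15,20)]
2. After x ≤ 17: [(15,9/2) (16,6) (17,32/3) (17,20) (15,20)]
3. After y ≥ 10: [(15,10) (118/7,10) (17,32/3) (17,20) (15,20)]
4. After y ≤ 15: [(15,15) (15,10) (118/7,10) (17,32/3) (17,15)]
5. Canonical ring: [(15,10) (118/7,10) (17,32/3) (17,15) (15,15)]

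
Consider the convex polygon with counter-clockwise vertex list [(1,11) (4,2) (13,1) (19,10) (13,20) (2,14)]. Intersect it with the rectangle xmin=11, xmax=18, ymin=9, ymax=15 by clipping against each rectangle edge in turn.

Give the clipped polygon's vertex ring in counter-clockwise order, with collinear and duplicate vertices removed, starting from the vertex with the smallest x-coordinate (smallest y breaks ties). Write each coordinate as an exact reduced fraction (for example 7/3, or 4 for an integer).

1. After x ≥ 11: [(11,11/9) (13,1) (19,10) (13,20) (11,208/11)]
2. After x ≤ 18: [(11,11/9) (13,1) (18,17/2) (18,35/3) (13,20) (11,208/11)]
3. After y ≥ 9: [(11,9) (18,9) (18,35/3) (13,20) (11,208/11)]
4. After y ≤ 15: [(11,15) (11,9) (18,9) (18,35/3) (16,15)]
5. Canonical ring: [(11,9) (18,9) (18,35/3) (16,15) (11,15)]

Clipped polygon: [(11,9) (18,9) (18,35/3) (16,15) (11,15)]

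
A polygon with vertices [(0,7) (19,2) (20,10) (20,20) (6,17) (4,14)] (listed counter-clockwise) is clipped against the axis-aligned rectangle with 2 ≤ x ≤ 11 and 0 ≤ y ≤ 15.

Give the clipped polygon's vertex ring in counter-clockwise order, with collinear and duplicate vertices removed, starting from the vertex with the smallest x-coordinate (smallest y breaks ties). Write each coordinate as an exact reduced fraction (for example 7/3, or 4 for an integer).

Clipped polygon: [(2,123/19) (11,78/19) (11,15) (14/3,15) (4,14) (2,21/2)]

1. After x ≥ 2: [(2,21/2) (2,123/19) (19,2) (20,10) (20,20) (6,17) (4,14)]
2. After x ≤ 11: [(2,21/2) (2,123/19) (11,78/19) (11,253/14) (6,17) (4,14)]
3. After y ≥ 0: [(2,21/2) (2,123/19) (11,78/19) (11,253/14) (6,17) (4,14)]
4. After y ≤ 15: [(2,21/2) (2,123/19) (11,78/19) (11,15) (14/3,15) (4,14)]
5. Canonical ring: [(2,123/19) (11,78/19) (11,15) (14/3,15) (4,14) (2,21/2)]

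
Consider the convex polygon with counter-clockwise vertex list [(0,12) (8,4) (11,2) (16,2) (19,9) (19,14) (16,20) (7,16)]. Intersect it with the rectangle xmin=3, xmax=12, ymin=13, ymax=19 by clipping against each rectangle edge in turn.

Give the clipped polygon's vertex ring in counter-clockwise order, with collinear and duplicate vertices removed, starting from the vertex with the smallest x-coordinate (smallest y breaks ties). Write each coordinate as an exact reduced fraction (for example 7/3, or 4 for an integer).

1. After x ≥ 3: [(3,96/7) (3,9) (8,4) (11,2) (16,2) (19,9) (19,14) (16,20) (7,16)]
2. After x ≤ 12: [(3,96/7) (3,9) (8,4) (11,2) (12,2) (12,164/9) (7,16)]
3. After y ≥ 13: [(3,96/7) (3,13) (12,13) (12,164/9) (7,16)]
4. After y ≤ 19: [(3,96/7) (3,13) (12,13) (12,164/9) (7,16)]
5. Canonical ring: [(3,13) (12,13) (12,164/9) (7,16) (3,96/7)]

Clipped polygon: [(3,13) (12,13) (12,164/9) (7,16) (3,96/7)]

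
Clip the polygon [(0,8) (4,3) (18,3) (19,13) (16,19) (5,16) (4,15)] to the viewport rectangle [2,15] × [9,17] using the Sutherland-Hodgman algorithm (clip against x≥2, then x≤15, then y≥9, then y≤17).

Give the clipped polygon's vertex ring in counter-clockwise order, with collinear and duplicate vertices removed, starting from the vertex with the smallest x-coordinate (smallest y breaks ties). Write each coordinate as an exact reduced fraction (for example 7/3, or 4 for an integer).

Clipped polygon: [(2,9) (15,9) (15,17) (26/3,17) (5,16) (4,15) (2,23/2)]

1. After x ≥ 2: [(2,23/2) (2,11/2) (4,3) (18,3) (19,13) (16,19) (5,16) (4,15)]
2. After x ≤ 15: [(2,23/2) (2,11/2) (4,3) (15,3) (15,206/11) (5,16) (4,15)]
3. After y ≥ 9: [(2,23/2) (2,9) (15,9) (15,206/11) (5,16) (4,15)]
4. After y ≤ 17: [(2,23/2) (2,9) (15,9) (15,17) (26/3,17) (5,16) (4,15)]
5. Canonical ring: [(2,9) (15,9) (15,17) (26/3,17) (5,16) (4,15) (2,23/2)]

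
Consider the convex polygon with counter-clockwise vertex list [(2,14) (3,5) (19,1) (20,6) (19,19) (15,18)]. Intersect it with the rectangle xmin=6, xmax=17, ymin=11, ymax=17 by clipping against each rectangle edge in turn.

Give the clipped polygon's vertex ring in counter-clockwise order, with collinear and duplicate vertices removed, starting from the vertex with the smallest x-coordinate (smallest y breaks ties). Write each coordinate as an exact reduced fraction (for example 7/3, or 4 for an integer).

Clipped polygon: [(6,11) (17,11) (17,17) (47/4,17) (6,198/13)]

1. After x ≥ 6: [(6,198/13) (6,17/4) (19,1) (20,6) (19,19) (15,18)]
2. After x ≤ 17: [(6,198/13) (6,17/4) (17,3/2) (17,37/2) (15,18)]
3. After y ≥ 11: [(6,198/13) (6,11) (17,11) (17,37/2) (15,18)]
4. After y ≤ 17: [(47/4,17) (6,198/13) (6,11) (17,11) (17,17)]
5. Canonical ring: [(6,11) (17,11) (17,17) (47/4,17) (6,198/13)]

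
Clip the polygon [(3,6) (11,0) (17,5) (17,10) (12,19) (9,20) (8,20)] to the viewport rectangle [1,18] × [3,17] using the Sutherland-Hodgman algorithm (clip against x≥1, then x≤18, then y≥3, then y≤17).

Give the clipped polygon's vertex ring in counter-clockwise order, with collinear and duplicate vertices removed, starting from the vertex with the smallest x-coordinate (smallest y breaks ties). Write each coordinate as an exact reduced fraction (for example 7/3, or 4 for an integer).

1. After x ≥ 1: [(3,6) (11,0) (17,5) (17,10) (12,19) (9,20) (8,20)]
2. After x ≤ 18: [(3,6) (11,0) (17,5) (17,10) (12,19) (9,20) (8,20)]
3. After y ≥ 3: [(3,6) (7,3) (73/5,3) (17,5) (17,10) (12,19) (9,20) (8,20)]
4. After y ≤ 17: [(97/14,17) (3,6) (7,3) (73/5,3) (17,5) (17,10) (118/9,17)]
5. Canonical ring: [(3,6) (7,3) (73/5,3) (17,5) (17,10) (118/9,17) (97/14,17)]

Clipped polygon: [(3,6) (7,3) (73/5,3) (17,5) (17,10) (118/9,17) (97/14,17)]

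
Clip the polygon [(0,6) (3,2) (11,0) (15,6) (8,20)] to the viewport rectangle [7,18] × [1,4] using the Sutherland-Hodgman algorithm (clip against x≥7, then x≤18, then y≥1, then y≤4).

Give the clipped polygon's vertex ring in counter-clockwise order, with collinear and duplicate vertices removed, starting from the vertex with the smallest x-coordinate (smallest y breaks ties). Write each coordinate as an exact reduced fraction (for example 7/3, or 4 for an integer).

1. After x ≥ 7: [(7,73/4) (7,1) (11,0) (15,6) (8,20)]
2. After x ≤ 18: [(7,73/4) (7,1) (11,0) (15,6) (8,20)]
3. After y ≥ 1: [(7,73/4) (7,1) (7,1) (35/3,1) (15,6) (8,20)]
4. After y ≤ 4: [(7,4) (7,1) (7,1) (35/3,1) (41/3,4)]
5. Canonical ring: [(7,1) (35/3,1) (41/3,4) (7,4)]

Clipped polygon: [(7,1) (35/3,1) (41/3,4) (7,4)]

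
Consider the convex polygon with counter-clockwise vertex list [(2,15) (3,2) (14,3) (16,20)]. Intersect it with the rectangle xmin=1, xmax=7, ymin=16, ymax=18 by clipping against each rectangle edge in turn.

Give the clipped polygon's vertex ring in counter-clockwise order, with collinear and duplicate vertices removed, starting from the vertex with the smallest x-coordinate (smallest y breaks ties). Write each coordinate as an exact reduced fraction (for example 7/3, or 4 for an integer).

Clipped polygon: [(24/5,16) (7,16) (7,235/14)]

1. After x ≥ 1: [(2,15) (3,2) (14,3) (16,20)]
2. After x ≤ 7: [(7,235/14) (2,15) (3,2) (7,26/11)]
3. After y ≥ 16: [(7,16) (7,235/14) (24/5,16)]
4. After y ≤ 18: [(7,16) (7,235/14) (24/5,16)]
5. Canonical ring: [(24/5,16) (7,16) (7,235/14)]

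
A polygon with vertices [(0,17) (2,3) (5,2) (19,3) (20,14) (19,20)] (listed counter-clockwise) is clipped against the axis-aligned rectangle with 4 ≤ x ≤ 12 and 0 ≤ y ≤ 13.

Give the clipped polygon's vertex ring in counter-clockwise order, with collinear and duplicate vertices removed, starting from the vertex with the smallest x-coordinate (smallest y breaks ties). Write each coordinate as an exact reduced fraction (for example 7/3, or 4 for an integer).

1. After x ≥ 4: [(4,335/19) (4,7/3) (5,2) (19,3) (20,14) (19,20)]
2. After x ≤ 12: [(12,359/19) (4,335/19) (4,7/3) (5,2) (12,5/2)]
3. After y ≥ 0: [(12,359/19) (4,335/19) (4,7/3) (5,2) (12,5/2)]
4. After y ≤ 13: [(12,13) (4,13) (4,7/3) (5,2) (12,5/2)]
5. Canonical ring: [(4,7/3) (5,2) (12,5/2) (12,13) (4,13)]

Clipped polygon: [(4,7/3) (5,2) (12,5/2) (12,13) (4,13)]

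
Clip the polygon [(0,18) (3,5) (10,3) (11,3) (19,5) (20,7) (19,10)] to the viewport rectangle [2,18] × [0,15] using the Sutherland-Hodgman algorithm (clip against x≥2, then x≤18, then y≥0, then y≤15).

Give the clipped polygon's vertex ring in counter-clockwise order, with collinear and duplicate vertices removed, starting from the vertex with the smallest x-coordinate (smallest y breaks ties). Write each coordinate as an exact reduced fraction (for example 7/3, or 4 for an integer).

Clipped polygon: [(2,28/3) (3,5) (10,3) (11,3) (18,19/4) (18,198/19) (57/8,15) (2,15)]

1. After x ≥ 2: [(2,326/19) (2,28/3) (3,5) (10,3) (11,3) (19,5) (20,7) (19,10)]
2. After x ≤ 18: [(18,198/19) (2,326/19) (2,28/3) (3,5) (10,3) (11,3) (18,19/4)]
3. After y ≥ 0: [(18,198/19) (2,326/19) (2,28/3) (3,5) (10,3) (11,3) (18,19/4)]
4. After y ≤ 15: [(18,198/19) (57/8,15) (2,15) (2,28/3) (3,5) (10,3) (11,3) (18,19/4)]
5. Canonical ring: [(2,28/3) (3,5) (10,3) (11,3) (18,19/4) (18,198/19) (57/8,15) (2,15)]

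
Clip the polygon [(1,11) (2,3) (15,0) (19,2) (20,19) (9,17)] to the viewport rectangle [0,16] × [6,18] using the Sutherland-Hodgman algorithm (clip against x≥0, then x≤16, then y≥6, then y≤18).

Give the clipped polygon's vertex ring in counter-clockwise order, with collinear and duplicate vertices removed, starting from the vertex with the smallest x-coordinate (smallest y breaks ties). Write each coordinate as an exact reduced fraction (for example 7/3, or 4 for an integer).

1. After x ≥ 0: [(1,11) (2,3) (15,0) (19,2) (20,19) (9,17)]
2. After x ≤ 16: [(1,11) (2,3) (15,0) (16,1/2) (16,201/11) (9,17)]
3. After y ≥ 6: [(1,11) (13/8,6) (16,6) (16,201/11) (9,17)]
4. After y ≤ 18: [(1,11) (13/8,6) (16,6) (16,18) (29/2,18) (9,17)]
5. Canonical ring: [(1,11) (13/8,6) (16,6) (16,18) (29/2,18) (9,17)]

Clipped polygon: [(1,11) (13/8,6) (16,6) (16,18) (29/2,18) (9,17)]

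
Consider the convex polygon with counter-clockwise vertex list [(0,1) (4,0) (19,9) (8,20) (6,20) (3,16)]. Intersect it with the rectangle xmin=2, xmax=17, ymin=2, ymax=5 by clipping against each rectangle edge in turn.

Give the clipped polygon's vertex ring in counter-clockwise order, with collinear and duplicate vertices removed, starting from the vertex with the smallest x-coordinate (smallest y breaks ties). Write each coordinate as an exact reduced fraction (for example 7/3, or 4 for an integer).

1. After x ≥ 2: [(2,11) (2,1/2) (4,0) (19,9) (8,20) (6,20) (3,16)]
2. After x ≤ 17: [(2,11) (2,1/2) (4,0) (17,39/5) (17,11) (8,20) (6,20) (3,16)]
3. After y ≥ 2: [(2,11) (2,2) (22/3,2) (17,39/5) (17,11) (8,20) (6,20) (3,16)]
4. After y ≤ 5: [(2,5) (2,2) (22/3,2) (37/3,5)]
5. Canonical ring: [(2,2) (22/3,2) (37/3,5) (2,5)]

Clipped polygon: [(2,2) (22/3,2) (37/3,5) (2,5)]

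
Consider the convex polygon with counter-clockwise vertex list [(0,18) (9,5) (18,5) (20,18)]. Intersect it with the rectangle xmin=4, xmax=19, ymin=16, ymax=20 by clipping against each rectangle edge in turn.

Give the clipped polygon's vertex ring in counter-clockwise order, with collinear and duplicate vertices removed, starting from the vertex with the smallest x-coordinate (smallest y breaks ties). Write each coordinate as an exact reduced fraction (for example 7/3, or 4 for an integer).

1. After x ≥ 4: [(4,18) (4,110/9) (9,5) (18,5) (20,18)]
2. After x ≤ 19: [(19,18) (4,18) (4,110/9) (9,5) (18,5) (19,23/2)]
3. After y ≥ 16: [(19,16) (19,18) (4,18) (4,16)]
4. After y ≤ 20: [(19,16) (19,18) (4,18) (4,16)]
5. Canonical ring: [(4,16) (19,16) (19,18) (4,18)]

Clipped polygon: [(4,16) (19,16) (19,18) (4,18)]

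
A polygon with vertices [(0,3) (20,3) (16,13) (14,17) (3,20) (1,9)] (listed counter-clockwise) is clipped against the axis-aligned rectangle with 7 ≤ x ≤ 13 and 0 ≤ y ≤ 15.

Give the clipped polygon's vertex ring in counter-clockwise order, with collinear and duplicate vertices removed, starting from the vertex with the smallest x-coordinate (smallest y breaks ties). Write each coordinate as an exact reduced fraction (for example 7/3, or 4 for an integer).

1. After x ≥ 7: [(7,3) (20,3) (16,13) (14,17) (7,208/11)]
2. After x ≤ 13: [(7,3) (13,3) (13,190/11) (7,208/11)]
3. After y ≥ 0: [(7,3) (13,3) (13,190/11) (7,208/11)]
4. After y ≤ 15: [(7,15) (7,3) (13,3) (13,15)]
5. Canonical ring: [(7,3) (13,3) (13,15) (7,15)]

Clipped polygon: [(7,3) (13,3) (13,15) (7,15)]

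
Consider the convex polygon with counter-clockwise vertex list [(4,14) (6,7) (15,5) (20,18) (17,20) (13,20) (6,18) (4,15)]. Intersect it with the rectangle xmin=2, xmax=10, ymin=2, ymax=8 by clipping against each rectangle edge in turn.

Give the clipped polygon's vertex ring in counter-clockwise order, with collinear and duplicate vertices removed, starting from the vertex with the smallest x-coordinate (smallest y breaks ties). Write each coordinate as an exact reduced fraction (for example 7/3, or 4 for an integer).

1. After x ≥ 2: [(4,14) (6,7) (15,5) (20,18) (17,20) (13,20) (6,18) (4,15)]
2. After x ≤ 10: [(4,14) (6,7) (10,55/9) (10,134/7) (6,18) (4,15)]
3. After y ≥ 2: [(4,14) (6,7) (10,55/9) (10,134/7) (6,18) (4,15)]
4. After y ≤ 8: [(40/7,8) (6,7) (10,55/9) (10,8)]
5. Canonical ring: [(40/7,8) (6,7) (10,55/9) (10,8)]

Clipped polygon: [(40/7,8) (6,7) (10,55/9) (10,8)]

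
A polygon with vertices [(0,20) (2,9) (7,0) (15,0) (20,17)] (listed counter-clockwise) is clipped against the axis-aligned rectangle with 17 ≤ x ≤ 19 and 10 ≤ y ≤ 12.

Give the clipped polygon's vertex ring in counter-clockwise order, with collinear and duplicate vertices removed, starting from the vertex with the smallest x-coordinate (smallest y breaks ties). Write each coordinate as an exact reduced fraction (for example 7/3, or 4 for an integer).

Clipped polygon: [(17,10) (305/17,10) (315/17,12) (17,12)]

1. After x ≥ 17: [(17,349/20) (17,34/5) (20,17)]
2. After x ≤ 19: [(19,343/20) (17,349/20) (17,34/5) (19,68/5)]
3. After y ≥ 10: [(19,343/20) (17,349/20) (17,10) (305/17,10) (19,68/5)]
4. After y ≤ 12: [(17,12) (17,10) (305/17,10) (315/17,12)]
5. Canonical ring: [(17,10) (305/17,10) (315/17,12) (17,12)]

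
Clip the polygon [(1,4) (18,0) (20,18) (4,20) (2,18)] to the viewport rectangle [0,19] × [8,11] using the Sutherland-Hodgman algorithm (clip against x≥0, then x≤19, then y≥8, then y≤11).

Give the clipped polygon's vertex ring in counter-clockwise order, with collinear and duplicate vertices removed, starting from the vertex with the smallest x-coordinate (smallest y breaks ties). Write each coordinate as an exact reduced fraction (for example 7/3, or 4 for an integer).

Clipped polygon: [(9/7,8) (170/9,8) (19,9) (19,11) (3/2,11)]

1. After x ≥ 0: [(1,4) (18,0) (20,18) (4,20) (2,18)]
2. After x ≤ 19: [(1,4) (18,0) (19,9) (19,145/8) (4,20) (2,18)]
3. After y ≥ 8: [(9/7,8) (170/9,8) (19,9) (19,145/8) (4,20) (2,18)]
4. After y ≤ 11: [(3/2,11) (9/7,8) (170/9,8) (19,9) (19,11)]
5. Canonical ring: [(9/7,8) (170/9,8) (19,9) (19,11) (3/2,11)]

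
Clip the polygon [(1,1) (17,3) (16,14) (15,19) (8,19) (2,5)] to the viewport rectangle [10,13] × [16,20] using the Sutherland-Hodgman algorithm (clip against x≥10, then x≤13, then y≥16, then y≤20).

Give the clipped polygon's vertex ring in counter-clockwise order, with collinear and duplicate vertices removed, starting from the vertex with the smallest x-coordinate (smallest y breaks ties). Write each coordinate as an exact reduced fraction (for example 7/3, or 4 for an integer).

Clipped polygon: [(10,16) (13,16) (13,19) (10,19)]

1. After x ≥ 10: [(10,17/8) (17,3) (16,14) (15,19) (10,19)]
2. After x ≤ 13: [(10,17/8) (13,5/2) (13,19) (10,19)]
3. After y ≥ 16: [(10,16) (13,16) (13,19) (10,19)]
4. After y ≤ 20: [(10,16) (13,16) (13,19) (10,19)]
5. Canonical ring: [(10,16) (13,16) (13,19) (10,19)]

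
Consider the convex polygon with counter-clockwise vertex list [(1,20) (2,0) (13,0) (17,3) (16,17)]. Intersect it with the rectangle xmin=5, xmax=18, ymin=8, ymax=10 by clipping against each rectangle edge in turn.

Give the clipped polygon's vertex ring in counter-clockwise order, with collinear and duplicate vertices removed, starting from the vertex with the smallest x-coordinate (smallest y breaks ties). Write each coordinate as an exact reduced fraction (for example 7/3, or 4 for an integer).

Clipped polygon: [(5,8) (233/14,8) (33/2,10) (5,10)]

1. After x ≥ 5: [(5,96/5) (5,0) (13,0) (17,3) (16,17)]
2. After x ≤ 18: [(5,96/5) (5,0) (13,0) (17,3) (16,17)]
3. After y ≥ 8: [(5,96/5) (5,8) (233/14,8) (16,17)]
4. After y ≤ 10: [(5,10) (5,8) (233/14,8) (33/2,10)]
5. Canonical ring: [(5,8) (233/14,8) (33/2,10) (5,10)]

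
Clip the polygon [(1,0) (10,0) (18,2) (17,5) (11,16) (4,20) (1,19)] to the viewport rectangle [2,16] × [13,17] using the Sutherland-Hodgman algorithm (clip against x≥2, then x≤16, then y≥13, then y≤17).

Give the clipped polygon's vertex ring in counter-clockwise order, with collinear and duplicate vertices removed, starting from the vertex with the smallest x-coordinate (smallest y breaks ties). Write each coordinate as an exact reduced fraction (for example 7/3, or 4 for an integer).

Clipped polygon: [(2,13) (139/11,13) (11,16) (37/4,17) (2,17)]

1. After x ≥ 2: [(2,0) (10,0) (18,2) (17,5) (11,16) (4,20) (2,58/3)]
2. After x ≤ 16: [(2,0) (10,0) (16,3/2) (16,41/6) (11,16) (4,20) (2,58/3)]
3. After y ≥ 13: [(2,13) (139/11,13) (11,16) (4,20) (2,58/3)]
4. After y ≤ 17: [(2,17) (2,13) (139/11,13) (11,16) (37/4,17)]
5. Canonical ring: [(2,13) (139/11,13) (11,16) (37/4,17) (2,17)]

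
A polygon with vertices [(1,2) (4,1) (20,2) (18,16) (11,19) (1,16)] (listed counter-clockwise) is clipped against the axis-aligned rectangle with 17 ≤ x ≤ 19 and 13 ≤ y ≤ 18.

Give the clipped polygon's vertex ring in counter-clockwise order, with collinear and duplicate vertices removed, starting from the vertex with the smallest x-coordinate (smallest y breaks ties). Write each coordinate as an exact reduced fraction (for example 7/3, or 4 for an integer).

1. After x ≥ 17: [(17,29/16) (20,2) (18,16) (17,115/7)]
2. After x ≤ 19: [(17,29/16) (19,31/16) (19,9) (18,16) (17,115/7)]
3. After y ≥ 13: [(17,13) (129/7,13) (18,16) (17,115/7)]
4. After y ≤ 18: [(17,13) (129/7,13) (18,16) (17,115/7)]
5. Canonical ring: [(17,13) (129/7,13) (18,16) (17,115/7)]

Clipped polygon: [(17,13) (129/7,13) (18,16) (17,115/7)]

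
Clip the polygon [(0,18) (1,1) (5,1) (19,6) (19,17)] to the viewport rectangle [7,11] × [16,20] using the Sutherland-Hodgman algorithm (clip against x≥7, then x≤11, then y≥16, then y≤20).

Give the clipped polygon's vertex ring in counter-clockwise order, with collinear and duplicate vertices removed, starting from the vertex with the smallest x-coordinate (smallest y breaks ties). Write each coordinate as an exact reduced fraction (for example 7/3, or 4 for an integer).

1. After x ≥ 7: [(7,335/19) (7,12/7) (19,6) (19,17)]
2. After x ≤ 11: [(11,331/19) (7,335/19) (7,12/7) (11,22/7)]
3. After y ≥ 16: [(11,16) (11,331/19) (7,335/19) (7,16)]
4. After y ≤ 20: [(11,16) (11,331/19) (7,335/19) (7,16)]
5. Canonical ring: [(7,16) (11,16) (11,331/19) (7,335/19)]

Clipped polygon: [(7,16) (11,16) (11,331/19) (7,335/19)]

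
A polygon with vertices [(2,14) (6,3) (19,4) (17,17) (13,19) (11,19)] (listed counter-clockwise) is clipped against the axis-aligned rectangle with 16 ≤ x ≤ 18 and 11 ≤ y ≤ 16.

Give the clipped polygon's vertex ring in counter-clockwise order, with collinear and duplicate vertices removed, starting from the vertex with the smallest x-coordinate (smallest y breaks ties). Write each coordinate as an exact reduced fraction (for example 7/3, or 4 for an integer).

Clipped polygon: [(16,11) (233/13,11) (223/13,16) (16,16)]

1. After x ≥ 16: [(16,49/13) (19,4) (17,17) (16,35/2)]
2. After x ≤ 18: [(16,49/13) (18,51/13) (18,21/2) (17,17) (16,35/2)]
3. After y ≥ 11: [(16,11) (233/13,11) (17,17) (16,35/2)]
4. After y ≤ 16: [(16,16) (16,11) (233/13,11) (223/13,16)]
5. Canonical ring: [(16,11) (233/13,11) (223/13,16) (16,16)]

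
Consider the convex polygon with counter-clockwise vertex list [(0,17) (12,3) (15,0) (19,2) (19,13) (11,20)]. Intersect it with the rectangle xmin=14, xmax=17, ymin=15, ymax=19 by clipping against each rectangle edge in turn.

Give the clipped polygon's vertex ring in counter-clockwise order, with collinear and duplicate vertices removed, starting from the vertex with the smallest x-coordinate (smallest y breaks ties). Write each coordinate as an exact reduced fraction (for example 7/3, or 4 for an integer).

Clipped polygon: [(14,15) (117/7,15) (14,139/8)]

1. After x ≥ 14: [(14,1) (15,0) (19,2) (19,13) (14,139/8)]
2. After x ≤ 17: [(14,1) (15,0) (17,1) (17,59/4) (14,139/8)]
3. After y ≥ 15: [(14,15) (117/7,15) (14,139/8)]
4. After y ≤ 19: [(14,15) (117/7,15) (14,139/8)]
5. Canonical ring: [(14,15) (117/7,15) (14,139/8)]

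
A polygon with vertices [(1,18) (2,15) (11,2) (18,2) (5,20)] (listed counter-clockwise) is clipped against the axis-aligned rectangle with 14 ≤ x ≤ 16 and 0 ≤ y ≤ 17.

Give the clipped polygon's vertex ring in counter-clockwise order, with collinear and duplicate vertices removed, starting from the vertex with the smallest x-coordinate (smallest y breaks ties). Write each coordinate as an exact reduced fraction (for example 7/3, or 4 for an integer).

Clipped polygon: [(14,2) (16,2) (16,62/13) (14,98/13)]

1. After x ≥ 14: [(14,2) (18,2) (14,98/13)]
2. After x ≤ 16: [(14,2) (16,2) (16,62/13) (14,98/13)]
3. After y ≥ 0: [(14,2) (16,2) (16,62/13) (14,98/13)]
4. After y ≤ 17: [(14,2) (16,2) (16,62/13) (14,98/13)]
5. Canonical ring: [(14,2) (16,2) (16,62/13) (14,98/13)]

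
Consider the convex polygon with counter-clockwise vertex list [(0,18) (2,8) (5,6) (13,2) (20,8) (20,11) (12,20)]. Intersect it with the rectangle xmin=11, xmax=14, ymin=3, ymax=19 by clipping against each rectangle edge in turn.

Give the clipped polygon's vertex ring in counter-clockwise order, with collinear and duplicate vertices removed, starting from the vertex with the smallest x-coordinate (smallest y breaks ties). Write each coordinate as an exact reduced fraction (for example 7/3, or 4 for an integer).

1. After x ≥ 11: [(11,119/6) (11,3) (13,2) (20,8) (20,11) (12,20)]
2. After x ≤ 14: [(11,119/6) (11,3) (13,2) (14,20/7) (14,71/4) (12,20)]
3. After y ≥ 3: [(11,119/6) (11,3) (11,3) (14,3) (14,71/4) (12,20)]
4. After y ≤ 19: [(11,19) (11,3) (11,3) (14,3) (14,71/4) (116/9,19)]
5. Canonical ring: [(11,3) (14,3) (14,71/4) (116/9,19) (11,19)]

Clipped polygon: [(11,3) (14,3) (14,71/4) (116/9,19) (11,19)]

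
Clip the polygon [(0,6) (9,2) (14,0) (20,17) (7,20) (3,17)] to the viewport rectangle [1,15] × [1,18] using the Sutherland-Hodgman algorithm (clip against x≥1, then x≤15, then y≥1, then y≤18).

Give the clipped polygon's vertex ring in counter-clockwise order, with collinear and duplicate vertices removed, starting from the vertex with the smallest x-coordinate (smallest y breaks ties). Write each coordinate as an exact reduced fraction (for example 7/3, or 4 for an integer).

1. After x ≥ 1: [(1,29/3) (1,50/9) (9,2) (14,0) (20,17) (7,20) (3,17)]
2. After x ≤ 15: [(1,29/3) (1,50/9) (9,2) (14,0) (15,17/6) (15,236/13) (7,20) (3,17)]
3. After y ≥ 1: [(1,29/3) (1,50/9) (9,2) (23/2,1) (244/17,1) (15,17/6) (15,236/13) (7,20) (3,17)]
4. After y ≤ 18: [(1,29/3) (1,50/9) (9,2) (23/2,1) (244/17,1) (15,17/6) (15,18) (13/3,18) (3,17)]
5. Canonical ring: [(1,50/9) (9,2) (23/2,1) (244/17,1) (15,17/6) (15,18) (13/3,18) (3,17) (1,29/3)]

Clipped polygon: [(1,50/9) (9,2) (23/2,1) (244/17,1) (15,17/6) (15,18) (13/3,18) (3,17) (1,29/3)]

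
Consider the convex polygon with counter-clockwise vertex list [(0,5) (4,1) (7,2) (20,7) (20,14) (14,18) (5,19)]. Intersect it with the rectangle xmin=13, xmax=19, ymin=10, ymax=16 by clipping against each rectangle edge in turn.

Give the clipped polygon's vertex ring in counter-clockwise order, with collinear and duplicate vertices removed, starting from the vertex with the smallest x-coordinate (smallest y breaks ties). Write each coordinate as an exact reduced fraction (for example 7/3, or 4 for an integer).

1. After x ≥ 13: [(13,56/13) (20,7) (20,14) (14,18) (13,163/9)]
2. After x ≤ 19: [(13,56/13) (19,86/13) (19,44/3) (14,18) (13,163/9)]
3. After y ≥ 10: [(13,10) (19,10) (19,44/3) (14,18) (13,163/9)]
4. After y ≤ 16: [(13,16) (13,10) (19,10) (19,44/3) (17,16)]
5. Canonical ring: [(13,10) (19,10) (19,44/3) (17,16) (13,16)]

Clipped polygon: [(13,10) (19,10) (19,44/3) (17,16) (13,16)]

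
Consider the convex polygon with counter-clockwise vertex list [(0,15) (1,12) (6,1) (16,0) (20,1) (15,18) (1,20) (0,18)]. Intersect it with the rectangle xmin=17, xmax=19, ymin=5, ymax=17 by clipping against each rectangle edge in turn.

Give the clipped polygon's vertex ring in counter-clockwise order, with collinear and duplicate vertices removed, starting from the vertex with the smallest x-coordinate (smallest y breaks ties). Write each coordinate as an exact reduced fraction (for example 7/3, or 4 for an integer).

1. After x ≥ 17: [(17,1/4) (20,1) (17,56/5)]
2. After x ≤ 19: [(17,1/4) (19,3/4) (19,22/5) (17,56/5)]
3. After y ≥ 5: [(17,5) (320/17,5) (17,56/5)]
4. After y ≤ 17: [(17,5) (320/17,5) (17,56/5)]
5. Canonical ring: [(17,5) (320/17,5) (17,56/5)]

Clipped polygon: [(17,5) (320/17,5) (17,56/5)]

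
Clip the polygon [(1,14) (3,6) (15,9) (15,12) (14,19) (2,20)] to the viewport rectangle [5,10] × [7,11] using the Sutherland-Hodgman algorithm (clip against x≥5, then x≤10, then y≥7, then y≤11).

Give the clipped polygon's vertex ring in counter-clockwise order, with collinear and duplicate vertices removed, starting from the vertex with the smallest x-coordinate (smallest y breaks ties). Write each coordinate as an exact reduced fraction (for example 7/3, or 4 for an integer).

1. After x ≥ 5: [(5,13/2) (15,9) (15,12) (14,19) (5,79/4)]
2. After x ≤ 10: [(5,13/2) (10,31/4) (10,58/3) (5,79/4)]
3. After y ≥ 7: [(5,7) (7,7) (10,31/4) (10,58/3) (5,79/4)]
4. After y ≤ 11: [(5,11) (5,7) (7,7) (10,31/4) (10,11)]
5. Canonical ring: [(5,7) (7,7) (10,31/4) (10,11) (5,11)]

Clipped polygon: [(5,7) (7,7) (10,31/4) (10,11) (5,11)]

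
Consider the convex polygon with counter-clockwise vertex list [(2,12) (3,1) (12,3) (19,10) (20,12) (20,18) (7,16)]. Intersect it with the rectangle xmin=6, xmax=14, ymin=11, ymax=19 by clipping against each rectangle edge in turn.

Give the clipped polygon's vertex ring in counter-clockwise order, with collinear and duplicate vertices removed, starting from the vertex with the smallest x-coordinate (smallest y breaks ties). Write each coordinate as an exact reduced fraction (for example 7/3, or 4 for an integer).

1. After x ≥ 6: [(6,76/5) (6,5/3) (12,3) (19,10) (20,12) (20,18) (7,16)]
2. After x ≤ 14: [(6,76/5) (6,5/3) (12,3) (14,5) (14,222/13) (7,16)]
3. After y ≥ 11: [(6,76/5) (6,11) (14,11) (14,222/13) (7,16)]
4. After y ≤ 19: [(6,76/5) (6,11) (14,11) (14,222/13) (7,16)]
5. Canonical ring: [(6,11) (14,11) (14,222/13) (7,16) (6,76/5)]

Clipped polygon: [(6,11) (14,11) (14,222/13) (7,16) (6,76/5)]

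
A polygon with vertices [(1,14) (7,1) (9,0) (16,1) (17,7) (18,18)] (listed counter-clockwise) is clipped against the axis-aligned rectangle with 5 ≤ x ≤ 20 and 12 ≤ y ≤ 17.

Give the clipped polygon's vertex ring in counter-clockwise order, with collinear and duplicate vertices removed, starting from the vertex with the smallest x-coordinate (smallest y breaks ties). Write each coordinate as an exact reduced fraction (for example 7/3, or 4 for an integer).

1. After x ≥ 5: [(5,254/17) (5,16/3) (7,1) (9,0) (16,1) (17,7) (18,18)]
2. After x ≤ 20: [(5,254/17) (5,16/3) (7,1) (9,0) (16,1) (17,7) (18,18)]
3. After y ≥ 12: [(5,254/17) (5,12) (192/11,12) (18,18)]
4. After y ≤ 17: [(55/4,17) (5,254/17) (5,12) (192/11,12) (197/11,17)]
5. Canonical ring: [(5,12) (192/11,12) (197/11,17) (55/4,17) (5,254/17)]

Clipped polygon: [(5,12) (192/11,12) (197/11,17) (55/4,17) (5,254/17)]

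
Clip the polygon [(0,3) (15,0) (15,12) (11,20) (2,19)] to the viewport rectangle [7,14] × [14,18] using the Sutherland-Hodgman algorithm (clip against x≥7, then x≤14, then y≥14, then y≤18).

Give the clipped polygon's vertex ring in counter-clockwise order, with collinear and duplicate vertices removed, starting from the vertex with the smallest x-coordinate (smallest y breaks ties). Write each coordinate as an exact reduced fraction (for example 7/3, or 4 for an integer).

Clipped polygon: [(7,14) (14,14) (12,18) (7,18)]

1. After x ≥ 7: [(7,8/5) (15,0) (15,12) (11,20) (7,176/9)]
2. After x ≤ 14: [(7,8/5) (14,1/5) (14,14) (11,20) (7,176/9)]
3. After y ≥ 14: [(7,14) (14,14) (14,14) (11,20) (7,176/9)]
4. After y ≤ 18: [(7,18) (7,14) (14,14) (14,14) (12,18)]
5. Canonical ring: [(7,14) (14,14) (12,18) (7,18)]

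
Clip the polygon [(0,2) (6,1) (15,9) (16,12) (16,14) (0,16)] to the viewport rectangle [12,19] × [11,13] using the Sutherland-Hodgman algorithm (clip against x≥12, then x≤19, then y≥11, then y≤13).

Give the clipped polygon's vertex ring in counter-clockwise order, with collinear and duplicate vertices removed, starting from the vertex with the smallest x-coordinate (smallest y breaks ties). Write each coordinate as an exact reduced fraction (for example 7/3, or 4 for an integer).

Clipped polygon: [(12,11) (47/3,11) (16,12) (16,13) (12,13)]

1. After x ≥ 12: [(12,19/3) (15,9) (16,12) (16,14) (12,29/2)]
2. After x ≤ 19: [(12,19/3) (15,9) (16,12) (16,14) (12,29/2)]
3. After y ≥ 11: [(12,11) (47/3,11) (16,12) (16,14) (12,29/2)]
4. After y ≤ 13: [(12,13) (12,11) (47/3,11) (16,12) (16,13)]
5. Canonical ring: [(12,11) (47/3,11) (16,12) (16,13) (12,13)]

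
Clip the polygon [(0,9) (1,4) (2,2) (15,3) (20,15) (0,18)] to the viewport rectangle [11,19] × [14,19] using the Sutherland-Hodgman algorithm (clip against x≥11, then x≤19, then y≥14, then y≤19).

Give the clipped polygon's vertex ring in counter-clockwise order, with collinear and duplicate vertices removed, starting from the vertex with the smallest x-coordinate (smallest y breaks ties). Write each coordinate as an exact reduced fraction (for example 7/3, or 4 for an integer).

Clipped polygon: [(11,14) (19,14) (19,303/20) (11,327/20)]

1. After x ≥ 11: [(11,35/13) (15,3) (20,15) (11,327/20)]
2. After x ≤ 19: [(11,35/13) (15,3) (19,63/5) (19,303/20) (11,327/20)]
3. After y ≥ 14: [(11,14) (19,14) (19,303/20) (11,327/20)]
4. After y ≤ 19: [(11,14) (19,14) (19,303/20) (11,327/20)]
5. Canonical ring: [(11,14) (19,14) (19,303/20) (11,327/20)]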